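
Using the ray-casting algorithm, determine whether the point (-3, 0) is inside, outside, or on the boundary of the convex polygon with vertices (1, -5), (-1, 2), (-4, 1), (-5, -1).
The point (-3, 0) lies strictly inside the polygon

Cast a horizontal ray to the right from the query point and count how many polygon edges it crosses (each edge strictly once or zero times, handled with the usual half-open convention). 
Parity of crossings → odd ⇒ inside.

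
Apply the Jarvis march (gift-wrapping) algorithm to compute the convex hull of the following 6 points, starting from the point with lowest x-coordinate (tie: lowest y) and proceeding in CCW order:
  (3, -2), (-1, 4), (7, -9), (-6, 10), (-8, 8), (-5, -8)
Hull (CCW) = [(-8, 8), (-5, -8), (7, -9), (3, -2), (-1, 4), (-6, 10)]

Jarvis march: at each step, from the current hull vertex p, select the next vertex q as the point such that every other point lies strictly to the left of (or on) the directed line p → q. (Equivalently: for every other point r, the cross product (q − p) × (r − p) ≥ 0.)
Starting point (lowest x, tie lowest y): (-8, 8). Wrap until returning to start. Resulting hull: (-8, 8), (-5, -8), (7, -9), (3, -2), (-1, 4), (-6, 10).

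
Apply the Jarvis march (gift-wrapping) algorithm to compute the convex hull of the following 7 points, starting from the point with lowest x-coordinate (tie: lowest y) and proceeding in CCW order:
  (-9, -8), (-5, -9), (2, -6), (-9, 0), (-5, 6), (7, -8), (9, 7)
Hull (CCW) = [(-9, -8), (-5, -9), (7, -8), (9, 7), (-5, 6), (-9, 0)]

Jarvis march: at each step, from the current hull vertex p, select the next vertex q as the point such that every other point lies strictly to the left of (or on) the directed line p → q. (Equivalently: for every other point r, the cross product (q − p) × (r − p) ≥ 0.)
Starting point (lowest x, tie lowest y): (-9, -8). Wrap until returning to start. Resulting hull: (-9, -8), (-5, -9), (7, -8), (9, 7), (-5, 6), (-9, 0).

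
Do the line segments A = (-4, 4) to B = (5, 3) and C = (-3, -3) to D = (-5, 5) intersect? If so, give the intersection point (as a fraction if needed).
No (intersection of containing lines falls outside at least one segment)

Parametrize and solve: t = -3/35, s = 31/35. At least one of these is outside [0, 1], so the segments do not intersect.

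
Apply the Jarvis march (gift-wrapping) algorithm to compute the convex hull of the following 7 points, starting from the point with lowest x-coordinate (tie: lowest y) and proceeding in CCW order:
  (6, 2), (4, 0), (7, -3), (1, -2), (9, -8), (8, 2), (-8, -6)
Hull (CCW) = [(-8, -6), (9, -8), (8, 2), (6, 2)]

Jarvis march: at each step, from the current hull vertex p, select the next vertex q as the point such that every other point lies strictly to the left of (or on) the directed line p → q. (Equivalently: for every other point r, the cross product (q − p) × (r − p) ≥ 0.)
Starting point (lowest x, tie lowest y): (-8, -6). Wrap until returning to start. Resulting hull: (-8, -6), (9, -8), (8, 2), (6, 2).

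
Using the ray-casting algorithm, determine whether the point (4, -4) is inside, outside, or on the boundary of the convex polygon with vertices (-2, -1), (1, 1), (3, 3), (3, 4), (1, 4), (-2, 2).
The point (4, -4) lies strictly outside the polygon

Cast a horizontal ray to the right from the query point and count how many polygon edges it crosses (each edge strictly once or zero times, handled with the usual half-open convention). 
Parity of crossings → even ⇒ outside.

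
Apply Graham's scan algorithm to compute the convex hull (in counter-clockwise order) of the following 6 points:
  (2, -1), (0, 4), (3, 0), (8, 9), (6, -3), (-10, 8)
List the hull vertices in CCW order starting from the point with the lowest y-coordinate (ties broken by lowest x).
Hull (CCW) = [(6, -3), (8, 9), (-10, 8), (2, -1)]

Graham scan procedure:
  1. Find the pivot p₀ = point with lowest y (tie → lowest x): (6, -3).
  2. Sort the remaining points by polar angle around p₀.
  3. Walk through sorted points, maintaining a stack; pop the top while the last three entries make a non-left turn (cross product ≤ 0).
  4. Final stack is the convex hull in CCW order: (6, -3), (8, 9), (-10, 8), (2, -1).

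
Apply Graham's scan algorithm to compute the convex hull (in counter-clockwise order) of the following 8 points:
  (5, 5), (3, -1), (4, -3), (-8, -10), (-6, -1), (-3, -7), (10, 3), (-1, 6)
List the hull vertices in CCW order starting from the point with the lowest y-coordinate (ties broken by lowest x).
Hull (CCW) = [(-8, -10), (4, -3), (10, 3), (5, 5), (-1, 6), (-6, -1)]

Graham scan procedure:
  1. Find the pivot p₀ = point with lowest y (tie → lowest x): (-8, -10).
  2. Sort the remaining points by polar angle around p₀.
  3. Walk through sorted points, maintaining a stack; pop the top while the last three entries make a non-left turn (cross product ≤ 0).
  4. Final stack is the convex hull in CCW order: (-8, -10), (4, -3), (10, 3), (5, 5), (-1, 6), (-6, -1).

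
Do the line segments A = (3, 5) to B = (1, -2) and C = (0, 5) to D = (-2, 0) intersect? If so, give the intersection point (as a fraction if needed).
No (intersection of containing lines falls outside at least one segment)

Parametrize and solve: t = -15/4, s = -21/4. At least one of these is outside [0, 1], so the segments do not intersect.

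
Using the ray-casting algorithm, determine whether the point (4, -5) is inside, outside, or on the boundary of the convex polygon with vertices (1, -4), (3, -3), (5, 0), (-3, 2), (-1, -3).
The point (4, -5) lies strictly outside the polygon

Cast a horizontal ray to the right from the query point and count how many polygon edges it crosses (each edge strictly once or zero times, handled with the usual half-open convention). 
Parity of crossings → even ⇒ outside.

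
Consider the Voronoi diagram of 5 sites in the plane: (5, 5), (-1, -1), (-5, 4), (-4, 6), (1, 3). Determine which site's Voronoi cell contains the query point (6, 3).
Nearest site = (5, 5)

The Voronoi cell of site s contains exactly those query points closer to s than to any other site. Compute squared distances from q = (6, 3) to each site:
  (5 − 6)² + (5 − 3)² = 5
  (1 − 6)² + (3 − 3)² = 25
  (-1 − 6)² + (-1 − 3)² = 65
  (-4 − 6)² + (6 − 3)² = 109
  (-5 − 6)² + (4 − 3)² = 122
Minimum is attained by (5, 5), so q lies in its Voronoi cell.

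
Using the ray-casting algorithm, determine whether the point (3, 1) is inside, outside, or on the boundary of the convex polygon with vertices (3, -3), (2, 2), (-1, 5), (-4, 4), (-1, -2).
The point (3, 1) lies strictly outside the polygon

Cast a horizontal ray to the right from the query point and count how many polygon edges it crosses (each edge strictly once or zero times, handled with the usual half-open convention). 
Parity of crossings → even ⇒ outside.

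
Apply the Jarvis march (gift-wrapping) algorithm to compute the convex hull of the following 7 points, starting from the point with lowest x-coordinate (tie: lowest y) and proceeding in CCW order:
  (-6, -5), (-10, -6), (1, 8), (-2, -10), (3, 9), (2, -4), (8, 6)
Hull (CCW) = [(-10, -6), (-2, -10), (2, -4), (8, 6), (3, 9), (1, 8)]

Jarvis march: at each step, from the current hull vertex p, select the next vertex q as the point such that every other point lies strictly to the left of (or on) the directed line p → q. (Equivalently: for every other point r, the cross product (q − p) × (r − p) ≥ 0.)
Starting point (lowest x, tie lowest y): (-10, -6). Wrap until returning to start. Resulting hull: (-10, -6), (-2, -10), (2, -4), (8, 6), (3, 9), (1, 8).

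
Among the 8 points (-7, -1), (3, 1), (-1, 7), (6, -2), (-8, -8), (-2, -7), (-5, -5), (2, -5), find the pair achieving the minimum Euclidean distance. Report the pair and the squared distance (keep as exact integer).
Pair = ((-2, -7), (-5, -5)); squared distance = 13

Compute all C(8, 2) = 28 pairwise squared distances (x_i − x_j)² + (y_i − y_j)². The minimum is 13, attained by the pair ((-2, -7), (-5, -5)).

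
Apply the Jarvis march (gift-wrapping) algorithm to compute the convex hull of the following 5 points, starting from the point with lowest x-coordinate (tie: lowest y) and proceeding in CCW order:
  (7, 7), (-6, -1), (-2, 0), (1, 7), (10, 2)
Hull (CCW) = [(-6, -1), (10, 2), (7, 7), (1, 7)]

Jarvis march: at each step, from the current hull vertex p, select the next vertex q as the point such that every other point lies strictly to the left of (or on) the directed line p → q. (Equivalently: for every other point r, the cross product (q − p) × (r − p) ≥ 0.)
Starting point (lowest x, tie lowest y): (-6, -1). Wrap until returning to start. Resulting hull: (-6, -1), (10, 2), (7, 7), (1, 7).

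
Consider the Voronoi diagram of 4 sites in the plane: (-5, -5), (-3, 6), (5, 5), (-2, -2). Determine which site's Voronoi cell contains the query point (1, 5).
Nearest site = (5, 5)

The Voronoi cell of site s contains exactly those query points closer to s than to any other site. Compute squared distances from q = (1, 5) to each site:
  (5 − 1)² + (5 − 5)² = 16
  (-3 − 1)² + (6 − 5)² = 17
  (-2 − 1)² + (-2 − 5)² = 58
  (-5 − 1)² + (-5 − 5)² = 136
Minimum is attained by (5, 5), so q lies in its Voronoi cell.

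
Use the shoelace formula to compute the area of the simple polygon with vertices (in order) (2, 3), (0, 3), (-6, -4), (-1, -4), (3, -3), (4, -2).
Area = 81/2

Shoelace formula: Area = (1/2) |Σ_i (x_i · y_{i+1} − x_{i+1} · y_i)| (indices mod n). Compute each cross term:
  (2)(3) − (0)(3) = 6
  (0)(-4) − (-6)(3) = 18
  (-6)(-4) − (-1)(-4) = 20
  (-1)(-3) − (3)(-4) = 15
  (3)(-2) − (4)(-3) = 6
  (4)(3) − (2)(-2) = 16
Sum = 81, so (signed) Area = 81/2 = 81/2, |Area| = 81/2.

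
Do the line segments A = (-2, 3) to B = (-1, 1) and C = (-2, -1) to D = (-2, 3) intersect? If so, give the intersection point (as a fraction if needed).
Yes; intersection at (-2, 3) (t = 0 on AB, s = 1 on CD)

Parametrize AB as A + t(B − A) = (-2 + 1 t, 3 + -2 t) and CD as C + s(D − C) = (-2 + 0 s, -1 + 4 s). Solve the linear system for (t, s). Determinant = -4 ≠ 0, so a unique intersection of the containing lines exists. Solution: t = 0, s = 1 — both in [0, 1], so the segments cross. Intersection point: (-2, 3).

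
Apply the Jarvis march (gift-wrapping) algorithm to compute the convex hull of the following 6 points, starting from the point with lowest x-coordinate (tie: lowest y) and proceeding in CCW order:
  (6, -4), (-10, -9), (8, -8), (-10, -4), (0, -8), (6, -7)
Hull (CCW) = [(-10, -9), (8, -8), (6, -4), (-10, -4)]

Jarvis march: at each step, from the current hull vertex p, select the next vertex q as the point such that every other point lies strictly to the left of (or on) the directed line p → q. (Equivalently: for every other point r, the cross product (q − p) × (r − p) ≥ 0.)
Starting point (lowest x, tie lowest y): (-10, -9). Wrap until returning to start. Resulting hull: (-10, -9), (8, -8), (6, -4), (-10, -4).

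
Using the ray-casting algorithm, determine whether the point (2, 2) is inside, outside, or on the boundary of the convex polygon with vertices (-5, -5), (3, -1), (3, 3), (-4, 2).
The point (2, 2) lies strictly inside the polygon

Cast a horizontal ray to the right from the query point and count how many polygon edges it crosses (each edge strictly once or zero times, handled with the usual half-open convention). 
Parity of crossings → odd ⇒ inside.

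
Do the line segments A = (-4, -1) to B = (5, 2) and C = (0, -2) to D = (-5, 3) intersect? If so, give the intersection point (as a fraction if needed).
Yes; intersection at (-7/4, -1/4) (t = 1/4 on AB, s = 7/20 on CD)

Parametrize AB as A + t(B − A) = (-4 + 9 t, -1 + 3 t) and CD as C + s(D − C) = (0 + -5 s, -2 + 5 s). Solve the linear system for (t, s). Determinant = -60 ≠ 0, so a unique intersection of the containing lines exists. Solution: t = 1/4, s = 7/20 — both in [0, 1], so the segments cross. Intersection point: (-7/4, -1/4).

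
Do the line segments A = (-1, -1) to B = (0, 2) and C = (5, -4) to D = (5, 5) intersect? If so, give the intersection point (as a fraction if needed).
No (intersection of containing lines falls outside at least one segment)

Parametrize and solve: t = 6, s = 7/3. At least one of these is outside [0, 1], so the segments do not intersect.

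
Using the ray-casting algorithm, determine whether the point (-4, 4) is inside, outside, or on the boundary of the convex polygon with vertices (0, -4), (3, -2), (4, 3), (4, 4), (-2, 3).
The point (-4, 4) lies strictly outside the polygon

Cast a horizontal ray to the right from the query point and count how many polygon edges it crosses (each edge strictly once or zero times, handled with the usual half-open convention). 
Parity of crossings → even ⇒ outside.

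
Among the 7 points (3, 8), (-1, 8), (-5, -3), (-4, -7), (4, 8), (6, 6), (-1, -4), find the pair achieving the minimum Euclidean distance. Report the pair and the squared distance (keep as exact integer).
Pair = ((3, 8), (4, 8)); squared distance = 1

Compute all C(7, 2) = 21 pairwise squared distances (x_i − x_j)² + (y_i − y_j)². The minimum is 1, attained by the pair ((3, 8), (4, 8)).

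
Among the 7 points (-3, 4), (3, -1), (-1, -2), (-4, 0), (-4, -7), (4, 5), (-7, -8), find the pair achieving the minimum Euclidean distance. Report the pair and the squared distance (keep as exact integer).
Pair = ((-4, -7), (-7, -8)); squared distance = 10

Compute all C(7, 2) = 21 pairwise squared distances (x_i − x_j)² + (y_i − y_j)². The minimum is 10, attained by the pair ((-4, -7), (-7, -8)).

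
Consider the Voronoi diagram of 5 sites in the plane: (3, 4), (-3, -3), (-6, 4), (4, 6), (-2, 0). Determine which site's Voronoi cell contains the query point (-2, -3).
Nearest site = (-3, -3)

The Voronoi cell of site s contains exactly those query points closer to s than to any other site. Compute squared distances from q = (-2, -3) to each site:
  (-3 − -2)² + (-3 − -3)² = 1
  (-2 − -2)² + (0 − -3)² = 9
  (-6 − -2)² + (4 − -3)² = 65
  (3 − -2)² + (4 − -3)² = 74
  (4 − -2)² + (6 − -3)² = 117
Minimum is attained by (-3, -3), so q lies in its Voronoi cell.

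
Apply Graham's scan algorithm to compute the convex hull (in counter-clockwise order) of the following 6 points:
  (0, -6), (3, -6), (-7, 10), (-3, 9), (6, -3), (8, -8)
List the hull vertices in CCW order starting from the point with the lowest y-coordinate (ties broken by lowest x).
Hull (CCW) = [(8, -8), (6, -3), (-3, 9), (-7, 10), (0, -6)]

Graham scan procedure:
  1. Find the pivot p₀ = point with lowest y (tie → lowest x): (8, -8).
  2. Sort the remaining points by polar angle around p₀.
  3. Walk through sorted points, maintaining a stack; pop the top while the last three entries make a non-left turn (cross product ≤ 0).
  4. Final stack is the convex hull in CCW order: (8, -8), (6, -3), (-3, 9), (-7, 10), (0, -6).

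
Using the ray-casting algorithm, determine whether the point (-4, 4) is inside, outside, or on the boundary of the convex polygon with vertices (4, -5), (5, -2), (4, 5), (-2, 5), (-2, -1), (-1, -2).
The point (-4, 4) lies strictly outside the polygon

Cast a horizontal ray to the right from the query point and count how many polygon edges it crosses (each edge strictly once or zero times, handled with the usual half-open convention). 
Parity of crossings → even ⇒ outside.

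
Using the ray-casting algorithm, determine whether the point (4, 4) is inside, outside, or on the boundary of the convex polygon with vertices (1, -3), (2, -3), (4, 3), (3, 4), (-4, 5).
The point (4, 4) lies strictly outside the polygon

Cast a horizontal ray to the right from the query point and count how many polygon edges it crosses (each edge strictly once or zero times, handled with the usual half-open convention). 
Parity of crossings → even ⇒ outside.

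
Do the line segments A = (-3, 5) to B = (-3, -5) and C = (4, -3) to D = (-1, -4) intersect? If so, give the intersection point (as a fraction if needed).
No (intersection of containing lines falls outside at least one segment)

Parametrize and solve: t = 47/50, s = 7/5. At least one of these is outside [0, 1], so the segments do not intersect.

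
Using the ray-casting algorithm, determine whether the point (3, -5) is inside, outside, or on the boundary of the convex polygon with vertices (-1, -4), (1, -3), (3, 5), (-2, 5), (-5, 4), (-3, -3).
The point (3, -5) lies strictly outside the polygon

Cast a horizontal ray to the right from the query point and count how many polygon edges it crosses (each edge strictly once or zero times, handled with the usual half-open convention). 
Parity of crossings → even ⇒ outside.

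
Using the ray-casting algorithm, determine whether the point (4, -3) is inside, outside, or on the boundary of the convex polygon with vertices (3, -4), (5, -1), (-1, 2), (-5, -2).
The point (4, -3) lies strictly outside the polygon

Cast a horizontal ray to the right from the query point and count how many polygon edges it crosses (each edge strictly once or zero times, handled with the usual half-open convention). 
Parity of crossings → even ⇒ outside.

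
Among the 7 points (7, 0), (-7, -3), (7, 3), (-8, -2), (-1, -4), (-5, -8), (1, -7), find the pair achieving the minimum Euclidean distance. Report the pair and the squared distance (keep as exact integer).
Pair = ((-7, -3), (-8, -2)); squared distance = 2

Compute all C(7, 2) = 21 pairwise squared distances (x_i − x_j)² + (y_i − y_j)². The minimum is 2, attained by the pair ((-7, -3), (-8, -2)).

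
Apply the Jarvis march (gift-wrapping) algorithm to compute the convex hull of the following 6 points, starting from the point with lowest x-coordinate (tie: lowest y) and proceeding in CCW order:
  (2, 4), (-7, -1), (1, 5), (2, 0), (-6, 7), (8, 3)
Hull (CCW) = [(-7, -1), (2, 0), (8, 3), (-6, 7)]

Jarvis march: at each step, from the current hull vertex p, select the next vertex q as the point such that every other point lies strictly to the left of (or on) the directed line p → q. (Equivalently: for every other point r, the cross product (q − p) × (r − p) ≥ 0.)
Starting point (lowest x, tie lowest y): (-7, -1). Wrap until returning to start. Resulting hull: (-7, -1), (2, 0), (8, 3), (-6, 7).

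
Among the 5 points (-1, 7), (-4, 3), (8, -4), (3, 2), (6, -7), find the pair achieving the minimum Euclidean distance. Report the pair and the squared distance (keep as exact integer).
Pair = ((8, -4), (6, -7)); squared distance = 13

Compute all C(5, 2) = 10 pairwise squared distances (x_i − x_j)² + (y_i − y_j)². The minimum is 13, attained by the pair ((8, -4), (6, -7)).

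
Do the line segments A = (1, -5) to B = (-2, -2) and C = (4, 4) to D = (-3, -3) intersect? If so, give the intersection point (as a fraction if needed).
Yes; intersection at (-2, -2) (t = 1 on AB, s = 6/7 on CD)

Parametrize AB as A + t(B − A) = (1 + -3 t, -5 + 3 t) and CD as C + s(D − C) = (4 + -7 s, 4 + -7 s). Solve the linear system for (t, s). Determinant = -42 ≠ 0, so a unique intersection of the containing lines exists. Solution: t = 1, s = 6/7 — both in [0, 1], so the segments cross. Intersection point: (-2, -2).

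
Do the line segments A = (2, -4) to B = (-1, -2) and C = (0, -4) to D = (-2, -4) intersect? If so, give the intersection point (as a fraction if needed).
No (intersection of containing lines falls outside at least one segment)

Parametrize and solve: t = 0, s = -1. At least one of these is outside [0, 1], so the segments do not intersect.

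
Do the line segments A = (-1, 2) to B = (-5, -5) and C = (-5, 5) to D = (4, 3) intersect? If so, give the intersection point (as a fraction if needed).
No (intersection of containing lines falls outside at least one segment)

Parametrize and solve: t = -19/71, s = 40/71. At least one of these is outside [0, 1], so the segments do not intersect.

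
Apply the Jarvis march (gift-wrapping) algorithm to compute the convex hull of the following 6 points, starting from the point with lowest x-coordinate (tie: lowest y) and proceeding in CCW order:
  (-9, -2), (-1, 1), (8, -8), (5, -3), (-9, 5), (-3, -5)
Hull (CCW) = [(-9, -2), (-3, -5), (8, -8), (5, -3), (-1, 1), (-9, 5)]

Jarvis march: at each step, from the current hull vertex p, select the next vertex q as the point such that every other point lies strictly to the left of (or on) the directed line p → q. (Equivalently: for every other point r, the cross product (q − p) × (r − p) ≥ 0.)
Starting point (lowest x, tie lowest y): (-9, -2). Wrap until returning to start. Resulting hull: (-9, -2), (-3, -5), (8, -8), (5, -3), (-1, 1), (-9, 5).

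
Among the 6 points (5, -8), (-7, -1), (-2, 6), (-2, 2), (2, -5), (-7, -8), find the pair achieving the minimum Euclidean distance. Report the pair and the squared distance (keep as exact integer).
Pair = ((-2, 6), (-2, 2)); squared distance = 16

Compute all C(6, 2) = 15 pairwise squared distances (x_i − x_j)² + (y_i − y_j)². The minimum is 16, attained by the pair ((-2, 6), (-2, 2)).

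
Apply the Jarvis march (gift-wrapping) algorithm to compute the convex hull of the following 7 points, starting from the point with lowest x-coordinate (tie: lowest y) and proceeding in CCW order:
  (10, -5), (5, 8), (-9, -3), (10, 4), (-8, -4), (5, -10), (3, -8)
Hull (CCW) = [(-9, -3), (-8, -4), (5, -10), (10, -5), (10, 4), (5, 8)]

Jarvis march: at each step, from the current hull vertex p, select the next vertex q as the point such that every other point lies strictly to the left of (or on) the directed line p → q. (Equivalently: for every other point r, the cross product (q − p) × (r − p) ≥ 0.)
Starting point (lowest x, tie lowest y): (-9, -3). Wrap until returning to start. Resulting hull: (-9, -3), (-8, -4), (5, -10), (10, -5), (10, 4), (5, 8).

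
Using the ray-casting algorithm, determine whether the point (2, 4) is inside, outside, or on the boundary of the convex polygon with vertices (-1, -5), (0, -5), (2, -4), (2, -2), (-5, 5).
The point (2, 4) lies strictly outside the polygon

Cast a horizontal ray to the right from the query point and count how many polygon edges it crosses (each edge strictly once or zero times, handled with the usual half-open convention). 
Parity of crossings → even ⇒ outside.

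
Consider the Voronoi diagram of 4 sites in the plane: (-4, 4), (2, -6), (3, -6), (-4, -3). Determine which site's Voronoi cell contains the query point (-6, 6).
Nearest site = (-4, 4)

The Voronoi cell of site s contains exactly those query points closer to s than to any other site. Compute squared distances from q = (-6, 6) to each site:
  (-4 − -6)² + (4 − 6)² = 8
  (-4 − -6)² + (-3 − 6)² = 85
  (2 − -6)² + (-6 − 6)² = 208
  (3 − -6)² + (-6 − 6)² = 225
Minimum is attained by (-4, 4), so q lies in its Voronoi cell.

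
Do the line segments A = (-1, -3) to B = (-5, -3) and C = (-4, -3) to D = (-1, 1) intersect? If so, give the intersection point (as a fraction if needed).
Yes; intersection at (-4, -3) (t = 3/4 on AB, s = 0 on CD)

Parametrize AB as A + t(B − A) = (-1 + -4 t, -3 + 0 t) and CD as C + s(D − C) = (-4 + 3 s, -3 + 4 s). Solve the linear system for (t, s). Determinant = 16 ≠ 0, so a unique intersection of the containing lines exists. Solution: t = 3/4, s = 0 — both in [0, 1], so the segments cross. Intersection point: (-4, -3).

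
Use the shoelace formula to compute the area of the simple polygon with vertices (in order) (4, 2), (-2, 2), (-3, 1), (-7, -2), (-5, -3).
Area = 21

Shoelace formula: Area = (1/2) |Σ_i (x_i · y_{i+1} − x_{i+1} · y_i)| (indices mod n). Compute each cross term:
  (4)(2) − (-2)(2) = 12
  (-2)(1) − (-3)(2) = 4
  (-3)(-2) − (-7)(1) = 13
  (-7)(-3) − (-5)(-2) = 11
  (-5)(2) − (4)(-3) = 2
Sum = 42, so (signed) Area = 42/2 = 21, |Area| = 21.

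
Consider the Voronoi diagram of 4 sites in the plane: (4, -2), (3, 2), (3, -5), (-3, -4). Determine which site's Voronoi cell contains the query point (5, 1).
Nearest site = (3, 2)

The Voronoi cell of site s contains exactly those query points closer to s than to any other site. Compute squared distances from q = (5, 1) to each site:
  (3 − 5)² + (2 − 1)² = 5
  (4 − 5)² + (-2 − 1)² = 10
  (3 − 5)² + (-5 − 1)² = 40
  (-3 − 5)² + (-4 − 1)² = 89
Minimum is attained by (3, 2), so q lies in its Voronoi cell.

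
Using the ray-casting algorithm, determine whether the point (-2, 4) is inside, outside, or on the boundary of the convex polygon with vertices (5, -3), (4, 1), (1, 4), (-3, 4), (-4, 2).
The point (-2, 4) lies on the polygon boundary

Boundary check: the query satisfies the collinearity and bounding-box conditions for some polygon edge, so it lies exactly on the boundary.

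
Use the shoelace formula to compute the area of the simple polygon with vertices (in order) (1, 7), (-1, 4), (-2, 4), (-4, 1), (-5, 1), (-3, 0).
Area = 6

Shoelace formula: Area = (1/2) |Σ_i (x_i · y_{i+1} − x_{i+1} · y_i)| (indices mod n). Compute each cross term:
  (1)(4) − (-1)(7) = 11
  (-1)(4) − (-2)(4) = 4
  (-2)(1) − (-4)(4) = 14
  (-4)(1) − (-5)(1) = 1
  (-5)(0) − (-3)(1) = 3
  (-3)(7) − (1)(0) = -21
Sum = 12, so (signed) Area = 12/2 = 6, |Area| = 6.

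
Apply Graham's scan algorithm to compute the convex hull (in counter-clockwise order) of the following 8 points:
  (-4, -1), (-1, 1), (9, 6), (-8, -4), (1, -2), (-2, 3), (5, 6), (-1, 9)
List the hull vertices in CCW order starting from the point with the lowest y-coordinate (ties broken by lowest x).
Hull (CCW) = [(-8, -4), (1, -2), (9, 6), (-1, 9)]

Graham scan procedure:
  1. Find the pivot p₀ = point with lowest y (tie → lowest x): (-8, -4).
  2. Sort the remaining points by polar angle around p₀.
  3. Walk through sorted points, maintaining a stack; pop the top while the last three entries make a non-left turn (cross product ≤ 0).
  4. Final stack is the convex hull in CCW order: (-8, -4), (1, -2), (9, 6), (-1, 9).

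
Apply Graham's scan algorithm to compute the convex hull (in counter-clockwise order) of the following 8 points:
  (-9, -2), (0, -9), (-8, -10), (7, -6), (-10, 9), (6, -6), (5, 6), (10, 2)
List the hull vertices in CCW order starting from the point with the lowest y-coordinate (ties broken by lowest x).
Hull (CCW) = [(-8, -10), (0, -9), (7, -6), (10, 2), (5, 6), (-10, 9), (-9, -2)]

Graham scan procedure:
  1. Find the pivot p₀ = point with lowest y (tie → lowest x): (-8, -10).
  2. Sort the remaining points by polar angle around p₀.
  3. Walk through sorted points, maintaining a stack; pop the top while the last three entries make a non-left turn (cross product ≤ 0).
  4. Final stack is the convex hull in CCW order: (-8, -10), (0, -9), (7, -6), (10, 2), (5, 6), (-10, 9), (-9, -2).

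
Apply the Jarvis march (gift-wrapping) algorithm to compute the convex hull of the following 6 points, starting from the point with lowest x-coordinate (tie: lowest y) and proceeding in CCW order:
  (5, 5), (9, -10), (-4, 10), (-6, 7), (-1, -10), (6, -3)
Hull (CCW) = [(-6, 7), (-1, -10), (9, -10), (5, 5), (-4, 10)]

Jarvis march: at each step, from the current hull vertex p, select the next vertex q as the point such that every other point lies strictly to the left of (or on) the directed line p → q. (Equivalently: for every other point r, the cross product (q − p) × (r − p) ≥ 0.)
Starting point (lowest x, tie lowest y): (-6, 7). Wrap until returning to start. Resulting hull: (-6, 7), (-1, -10), (9, -10), (5, 5), (-4, 10).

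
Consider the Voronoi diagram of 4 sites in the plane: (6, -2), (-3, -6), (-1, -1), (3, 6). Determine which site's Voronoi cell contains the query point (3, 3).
Nearest site = (3, 6)

The Voronoi cell of site s contains exactly those query points closer to s than to any other site. Compute squared distances from q = (3, 3) to each site:
  (3 − 3)² + (6 − 3)² = 9
  (-1 − 3)² + (-1 − 3)² = 32
  (6 − 3)² + (-2 − 3)² = 34
  (-3 − 3)² + (-6 − 3)² = 117
Minimum is attained by (3, 6), so q lies in its Voronoi cell.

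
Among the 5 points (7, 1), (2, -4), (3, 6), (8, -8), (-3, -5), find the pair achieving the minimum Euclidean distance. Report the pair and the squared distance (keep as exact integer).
Pair = ((2, -4), (-3, -5)); squared distance = 26

Compute all C(5, 2) = 10 pairwise squared distances (x_i − x_j)² + (y_i − y_j)². The minimum is 26, attained by the pair ((2, -4), (-3, -5)).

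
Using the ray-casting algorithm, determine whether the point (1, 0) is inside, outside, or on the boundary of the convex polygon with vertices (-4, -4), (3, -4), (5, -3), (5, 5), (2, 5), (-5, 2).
The point (1, 0) lies strictly inside the polygon

Cast a horizontal ray to the right from the query point and count how many polygon edges it crosses (each edge strictly once or zero times, handled with the usual half-open convention). 
Parity of crossings → odd ⇒ inside.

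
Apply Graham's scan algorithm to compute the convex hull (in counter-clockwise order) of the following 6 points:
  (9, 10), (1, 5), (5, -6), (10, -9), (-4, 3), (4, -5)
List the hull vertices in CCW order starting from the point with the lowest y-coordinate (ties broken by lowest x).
Hull (CCW) = [(10, -9), (9, 10), (-4, 3), (5, -6)]

Graham scan procedure:
  1. Find the pivot p₀ = point with lowest y (tie → lowest x): (10, -9).
  2. Sort the remaining points by polar angle around p₀.
  3. Walk through sorted points, maintaining a stack; pop the top while the last three entries make a non-left turn (cross product ≤ 0).
  4. Final stack is the convex hull in CCW order: (10, -9), (9, 10), (-4, 3), (5, -6).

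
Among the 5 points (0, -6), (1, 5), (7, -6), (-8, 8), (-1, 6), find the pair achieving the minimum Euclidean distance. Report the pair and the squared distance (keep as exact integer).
Pair = ((1, 5), (-1, 6)); squared distance = 5

Compute all C(5, 2) = 10 pairwise squared distances (x_i − x_j)² + (y_i − y_j)². The minimum is 5, attained by the pair ((1, 5), (-1, 6)).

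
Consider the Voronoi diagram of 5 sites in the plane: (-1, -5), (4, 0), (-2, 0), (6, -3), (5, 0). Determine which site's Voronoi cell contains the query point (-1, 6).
Nearest site = (-2, 0)

The Voronoi cell of site s contains exactly those query points closer to s than to any other site. Compute squared distances from q = (-1, 6) to each site:
  (-2 − -1)² + (0 − 6)² = 37
  (4 − -1)² + (0 − 6)² = 61
  (5 − -1)² + (0 − 6)² = 72
  (-1 − -1)² + (-5 − 6)² = 121
  (6 − -1)² + (-3 − 6)² = 130
Minimum is attained by (-2, 0), so q lies in its Voronoi cell.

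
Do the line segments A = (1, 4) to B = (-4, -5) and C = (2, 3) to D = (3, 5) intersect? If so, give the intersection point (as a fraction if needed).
No (intersection of containing lines falls outside at least one segment)

Parametrize and solve: t = -3, s = 14. At least one of these is outside [0, 1], so the segments do not intersect.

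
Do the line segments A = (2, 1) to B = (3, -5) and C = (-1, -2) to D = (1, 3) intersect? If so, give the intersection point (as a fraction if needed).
No (intersection of containing lines falls outside at least one segment)

Parametrize and solve: t = -9/17, s = 21/17. At least one of these is outside [0, 1], so the segments do not intersect.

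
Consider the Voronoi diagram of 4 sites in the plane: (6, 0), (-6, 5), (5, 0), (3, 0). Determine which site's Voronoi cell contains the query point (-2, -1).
Nearest site = (3, 0)

The Voronoi cell of site s contains exactly those query points closer to s than to any other site. Compute squared distances from q = (-2, -1) to each site:
  (3 − -2)² + (0 − -1)² = 26
  (5 − -2)² + (0 − -1)² = 50
  (-6 − -2)² + (5 − -1)² = 52
  (6 − -2)² + (0 − -1)² = 65
Minimum is attained by (3, 0), so q lies in its Voronoi cell.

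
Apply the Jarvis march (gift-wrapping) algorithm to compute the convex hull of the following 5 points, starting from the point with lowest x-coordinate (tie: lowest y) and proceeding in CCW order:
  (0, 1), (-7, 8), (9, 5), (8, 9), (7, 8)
Hull (CCW) = [(-7, 8), (0, 1), (9, 5), (8, 9)]

Jarvis march: at each step, from the current hull vertex p, select the next vertex q as the point such that every other point lies strictly to the left of (or on) the directed line p → q. (Equivalently: for every other point r, the cross product (q − p) × (r − p) ≥ 0.)
Starting point (lowest x, tie lowest y): (-7, 8). Wrap until returning to start. Resulting hull: (-7, 8), (0, 1), (9, 5), (8, 9).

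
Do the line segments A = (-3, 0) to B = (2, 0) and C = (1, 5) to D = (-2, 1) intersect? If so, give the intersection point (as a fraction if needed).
No (intersection of containing lines falls outside at least one segment)

Parametrize and solve: t = 1/20, s = 5/4. At least one of these is outside [0, 1], so the segments do not intersect.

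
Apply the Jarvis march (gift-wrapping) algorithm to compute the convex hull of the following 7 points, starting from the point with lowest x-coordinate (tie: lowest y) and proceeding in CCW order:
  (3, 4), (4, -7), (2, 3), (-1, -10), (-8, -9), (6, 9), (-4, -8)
Hull (CCW) = [(-8, -9), (-1, -10), (4, -7), (6, 9)]

Jarvis march: at each step, from the current hull vertex p, select the next vertex q as the point such that every other point lies strictly to the left of (or on) the directed line p → q. (Equivalently: for every other point r, the cross product (q − p) × (r − p) ≥ 0.)
Starting point (lowest x, tie lowest y): (-8, -9). Wrap until returning to start. Resulting hull: (-8, -9), (-1, -10), (4, -7), (6, 9).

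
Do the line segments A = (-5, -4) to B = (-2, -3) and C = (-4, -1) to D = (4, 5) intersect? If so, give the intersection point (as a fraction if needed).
No (intersection of containing lines falls outside at least one segment)

Parametrize and solve: t = -9/5, s = -4/5. At least one of these is outside [0, 1], so the segments do not intersect.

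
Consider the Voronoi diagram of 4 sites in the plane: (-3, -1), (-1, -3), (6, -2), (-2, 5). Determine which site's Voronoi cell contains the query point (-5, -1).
Nearest site = (-3, -1)

The Voronoi cell of site s contains exactly those query points closer to s than to any other site. Compute squared distances from q = (-5, -1) to each site:
  (-3 − -5)² + (-1 − -1)² = 4
  (-1 − -5)² + (-3 − -1)² = 20
  (-2 − -5)² + (5 − -1)² = 45
  (6 − -5)² + (-2 − -1)² = 122
Minimum is attained by (-3, -1), so q lies in its Voronoi cell.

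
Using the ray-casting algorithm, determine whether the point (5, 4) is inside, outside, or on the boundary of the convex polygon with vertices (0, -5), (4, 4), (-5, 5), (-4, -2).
The point (5, 4) lies strictly outside the polygon

Cast a horizontal ray to the right from the query point and count how many polygon edges it crosses (each edge strictly once or zero times, handled with the usual half-open convention). 
Parity of crossings → even ⇒ outside.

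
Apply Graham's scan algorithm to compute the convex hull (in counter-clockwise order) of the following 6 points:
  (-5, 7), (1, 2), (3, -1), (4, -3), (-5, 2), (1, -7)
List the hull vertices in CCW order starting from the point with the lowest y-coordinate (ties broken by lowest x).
Hull (CCW) = [(1, -7), (4, -3), (3, -1), (1, 2), (-5, 7), (-5, 2)]

Graham scan procedure:
  1. Find the pivot p₀ = point with lowest y (tie → lowest x): (1, -7).
  2. Sort the remaining points by polar angle around p₀.
  3. Walk through sorted points, maintaining a stack; pop the top while the last three entries make a non-left turn (cross product ≤ 0).
  4. Final stack is the convex hull in CCW order: (1, -7), (4, -3), (3, -1), (1, 2), (-5, 7), (-5, 2).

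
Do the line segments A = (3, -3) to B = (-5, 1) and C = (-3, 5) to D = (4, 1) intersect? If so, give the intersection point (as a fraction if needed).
No (intersection of containing lines falls outside at least one segment)

Parametrize and solve: t = -8, s = 10. At least one of these is outside [0, 1], so the segments do not intersect.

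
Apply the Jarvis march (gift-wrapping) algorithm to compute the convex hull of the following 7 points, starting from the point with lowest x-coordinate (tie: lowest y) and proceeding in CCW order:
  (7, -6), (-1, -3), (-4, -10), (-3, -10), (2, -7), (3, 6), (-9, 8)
Hull (CCW) = [(-9, 8), (-4, -10), (-3, -10), (7, -6), (3, 6)]

Jarvis march: at each step, from the current hull vertex p, select the next vertex q as the point such that every other point lies strictly to the left of (or on) the directed line p → q. (Equivalently: for every other point r, the cross product (q − p) × (r − p) ≥ 0.)
Starting point (lowest x, tie lowest y): (-9, 8). Wrap until returning to start. Resulting hull: (-9, 8), (-4, -10), (-3, -10), (7, -6), (3, 6).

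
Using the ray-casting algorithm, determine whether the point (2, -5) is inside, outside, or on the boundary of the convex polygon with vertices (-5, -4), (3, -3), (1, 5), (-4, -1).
The point (2, -5) lies strictly outside the polygon

Cast a horizontal ray to the right from the query point and count how many polygon edges it crosses (each edge strictly once or zero times, handled with the usual half-open convention). 
Parity of crossings → even ⇒ outside.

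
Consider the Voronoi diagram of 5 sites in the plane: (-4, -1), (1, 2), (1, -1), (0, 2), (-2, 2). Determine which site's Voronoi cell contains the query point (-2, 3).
Nearest site = (-2, 2)

The Voronoi cell of site s contains exactly those query points closer to s than to any other site. Compute squared distances from q = (-2, 3) to each site:
  (-2 − -2)² + (2 − 3)² = 1
  (0 − -2)² + (2 − 3)² = 5
  (1 − -2)² + (2 − 3)² = 10
  (-4 − -2)² + (-1 − 3)² = 20
  (1 − -2)² + (-1 − 3)² = 25
Minimum is attained by (-2, 2), so q lies in its Voronoi cell.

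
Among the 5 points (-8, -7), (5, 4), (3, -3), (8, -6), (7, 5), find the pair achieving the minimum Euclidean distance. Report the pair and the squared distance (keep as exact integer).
Pair = ((5, 4), (7, 5)); squared distance = 5

Compute all C(5, 2) = 10 pairwise squared distances (x_i − x_j)² + (y_i − y_j)². The minimum is 5, attained by the pair ((5, 4), (7, 5)).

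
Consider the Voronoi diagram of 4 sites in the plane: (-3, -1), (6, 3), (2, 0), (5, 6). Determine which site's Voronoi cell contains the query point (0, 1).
Nearest site = (2, 0)

The Voronoi cell of site s contains exactly those query points closer to s than to any other site. Compute squared distances from q = (0, 1) to each site:
  (2 − 0)² + (0 − 1)² = 5
  (-3 − 0)² + (-1 − 1)² = 13
  (6 − 0)² + (3 − 1)² = 40
  (5 − 0)² + (6 − 1)² = 50
Minimum is attained by (2, 0), so q lies in its Voronoi cell.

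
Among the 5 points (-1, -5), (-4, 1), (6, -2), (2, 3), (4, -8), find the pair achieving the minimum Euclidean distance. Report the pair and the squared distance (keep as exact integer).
Pair = ((-1, -5), (4, -8)); squared distance = 34

Compute all C(5, 2) = 10 pairwise squared distances (x_i − x_j)² + (y_i − y_j)². The minimum is 34, attained by the pair ((-1, -5), (4, -8)).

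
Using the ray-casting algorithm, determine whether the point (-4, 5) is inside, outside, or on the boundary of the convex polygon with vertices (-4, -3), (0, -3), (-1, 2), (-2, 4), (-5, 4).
The point (-4, 5) lies strictly outside the polygon

Cast a horizontal ray to the right from the query point and count how many polygon edges it crosses (each edge strictly once or zero times, handled with the usual half-open convention). 
Parity of crossings → even ⇒ outside.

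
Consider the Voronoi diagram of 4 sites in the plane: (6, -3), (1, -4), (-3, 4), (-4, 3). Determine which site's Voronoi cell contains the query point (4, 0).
Nearest site = (6, -3)

The Voronoi cell of site s contains exactly those query points closer to s than to any other site. Compute squared distances from q = (4, 0) to each site:
  (6 − 4)² + (-3 − 0)² = 13
  (1 − 4)² + (-4 − 0)² = 25
  (-3 − 4)² + (4 − 0)² = 65
  (-4 − 4)² + (3 − 0)² = 73
Minimum is attained by (6, -3), so q lies in its Voronoi cell.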